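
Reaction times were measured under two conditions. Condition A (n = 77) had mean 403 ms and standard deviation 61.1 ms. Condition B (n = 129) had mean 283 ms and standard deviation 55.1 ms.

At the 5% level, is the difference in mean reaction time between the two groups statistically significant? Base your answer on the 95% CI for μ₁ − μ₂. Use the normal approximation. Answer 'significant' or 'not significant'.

Standard errors of each mean: 61.1/√77 = 6.9630 and 55.1/√129 = 4.8513.
SE(x̄₁ − x̄₂) = √(6.9630² + 4.8513²) = 8.4864 for independent samples with unequal variances.
With z* = 1.960, the margin is 1.960 × 8.4864 = 16.6333.
x̄₁ − x̄₂ = 403 − 283 = 120.0000; the interval is 120.0000 ± 16.6333 = (103.3667, 136.6333).
The interval (103.3667, 136.6333) does not contain 0, so the difference is significant.

significant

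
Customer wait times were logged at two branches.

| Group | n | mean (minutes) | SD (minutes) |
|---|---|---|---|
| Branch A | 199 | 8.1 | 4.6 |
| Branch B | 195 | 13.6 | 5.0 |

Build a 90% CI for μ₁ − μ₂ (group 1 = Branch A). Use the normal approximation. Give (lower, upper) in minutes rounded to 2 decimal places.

SE₁ = s₁/√n₁ = 4.6/√199 = 0.3261; SE₂ = 5.0/√195 = 0.3581.
Independent samples, unequal variances: SE_diff = √(SE₁² + SE₂²) = √(0.10634121 + 0.12823561) = 0.4843.
z* = 1.645, so margin of error = 1.645 × 0.4843 = 0.7967.
Difference in means = 8.1 − 13.6 = -5.5000.
-5.5000 ± 0.7967 → (-6.30, -4.70).

(-6.30, -4.70)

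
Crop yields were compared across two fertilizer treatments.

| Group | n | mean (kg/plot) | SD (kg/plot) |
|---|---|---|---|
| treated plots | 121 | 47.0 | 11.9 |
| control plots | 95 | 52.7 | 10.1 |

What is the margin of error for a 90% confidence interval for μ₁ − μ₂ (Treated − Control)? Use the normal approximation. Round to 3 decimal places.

2.464

SE₁ = s₁/√n₁ = 11.9/√121 = 1.0818; SE₂ = 10.1/√95 = 1.0362.
Independent samples, unequal variances: SE_diff = √(SE₁² + SE₂²) = √(1.17029124 + 1.07371044) = 1.4980.
z* = 1.645, so margin of error = 1.645 × 1.4980 = 2.4642.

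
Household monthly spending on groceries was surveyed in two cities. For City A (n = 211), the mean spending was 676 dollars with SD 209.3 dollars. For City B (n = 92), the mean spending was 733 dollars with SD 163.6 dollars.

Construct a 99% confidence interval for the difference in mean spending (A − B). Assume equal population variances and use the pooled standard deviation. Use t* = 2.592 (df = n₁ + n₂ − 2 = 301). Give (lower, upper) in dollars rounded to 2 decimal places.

(-120.67, 6.67)

Pooled variance s_p² = [210·209.3² + 91·163.6²] / (211+92−2) = 38654.3995, so s_p = 196.6072.
SE_diff = s_p·√(1/n₁ + 1/n₂) = 196.6072·√(1/211 + 1/92) = 24.5632.
t* = 2.592; margin = 2.592 × 24.5632 = 63.6678.
Difference = 676 − 733 = -57.0000.
-57.0000 ± 63.6678 → (-120.67, 6.67).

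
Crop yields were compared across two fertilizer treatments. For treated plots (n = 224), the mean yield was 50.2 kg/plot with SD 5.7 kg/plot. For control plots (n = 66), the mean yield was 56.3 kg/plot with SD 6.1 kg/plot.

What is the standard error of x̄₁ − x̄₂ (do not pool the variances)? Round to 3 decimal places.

0.842

Per-group SEs: s₁/√n₁ = 5.7/√224 = 0.3808, s₂/√n₂ = 6.1/√66 = 0.7509.
Unpooled SE of the difference: √(0.14500864 + 0.56385081) = 0.8419.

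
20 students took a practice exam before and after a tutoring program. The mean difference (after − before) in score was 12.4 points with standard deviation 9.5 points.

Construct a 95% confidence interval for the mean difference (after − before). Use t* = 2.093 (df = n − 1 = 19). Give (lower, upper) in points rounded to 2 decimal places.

(7.95, 16.85)

Paired design: SE = s_d/√n = 9.5/√20 = 2.1243.
t* = 2.093; margin of error = 2.093 × 2.1243 = 4.4462.
12.4 ± 4.4462 → (7.95, 16.85).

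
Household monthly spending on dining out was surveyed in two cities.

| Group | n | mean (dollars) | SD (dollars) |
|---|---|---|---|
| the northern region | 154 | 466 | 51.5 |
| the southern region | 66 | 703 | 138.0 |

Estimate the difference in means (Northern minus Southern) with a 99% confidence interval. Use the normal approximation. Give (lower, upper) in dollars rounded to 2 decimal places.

Per-group SEs: s₁/√n₁ = 51.5/√154 = 4.1500, s₂/√n₂ = 138.0/√66 = 16.9866.
Unpooled SE of the difference: √(17.2225 + 288.54457956) = 17.4862.
Margin of error = z* · SE = 2.576 × 17.4862 = 45.0445.
x̄₁ − x̄₂ = 466 − 703 = -237.0000.
CI: -237.0000 ± 45.0445 = (-282.04, -191.96).

(-282.04, -191.96)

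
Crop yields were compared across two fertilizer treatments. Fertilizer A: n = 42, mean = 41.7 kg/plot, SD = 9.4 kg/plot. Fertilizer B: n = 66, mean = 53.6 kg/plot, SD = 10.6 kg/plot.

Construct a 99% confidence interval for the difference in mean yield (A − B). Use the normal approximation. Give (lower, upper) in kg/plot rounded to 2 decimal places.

Per-group SEs: s₁/√n₁ = 9.4/√42 = 1.4505, s₂/√n₂ = 10.6/√66 = 1.3048.
Unpooled SE of the difference: √(2.10395025 + 1.70250304) = 1.9510.
Margin of error = z* · SE = 2.576 × 1.9510 = 5.0258.
x̄₁ − x̄₂ = 41.7 − 53.6 = -11.9000.
CI: -11.9000 ± 5.0258 = (-16.93, -6.87).

(-16.93, -6.87)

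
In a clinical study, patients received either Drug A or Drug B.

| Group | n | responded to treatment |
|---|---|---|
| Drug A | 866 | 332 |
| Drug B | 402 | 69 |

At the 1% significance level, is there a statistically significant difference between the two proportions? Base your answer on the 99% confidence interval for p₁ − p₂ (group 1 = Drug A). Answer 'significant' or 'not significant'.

Sample proportions: 332/866 = 0.3834, 69/402 = 0.1716.
Each SE is √(p̂(1−p̂)/n): √(0.3834·0.6166/866) = 0.01652 and √(0.1716·0.8284/402) = 0.01880.
SE(p̂₁ − p̂₂) = √(SE₁² + SE₂²) = √(0.0002729104 + 0.00035344) = 0.02503, since the two samples are independent.
At 99% confidence z* = 2.576; margin = 2.576 × 0.02503 = 0.06448.
The difference is 0.3834 − 0.1716 = 0.2118, so the interval is 0.2118 ± 0.06448 = (0.14732, 0.27628).
The interval (0.14732, 0.27628) does not contain 0, so the difference is significant.

significant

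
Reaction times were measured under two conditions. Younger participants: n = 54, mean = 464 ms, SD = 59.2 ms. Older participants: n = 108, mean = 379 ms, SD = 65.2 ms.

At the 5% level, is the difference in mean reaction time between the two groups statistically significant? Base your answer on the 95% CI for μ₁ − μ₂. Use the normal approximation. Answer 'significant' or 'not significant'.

Per-group SEs: s₁/√n₁ = 59.2/√54 = 8.0561, s₂/√n₂ = 65.2/√108 = 6.2739.
Unpooled SE of the difference: √(64.90074721 + 39.36182121) = 10.2109.
Margin of error = z* · SE = 1.960 × 10.2109 = 20.0134.
x̄₁ − x̄₂ = 464 − 379 = 85.0000.
CI: 85.0000 ± 20.0134 = (64.9866, 105.0134).
The interval (64.9866, 105.0134) does not contain 0, so the difference is significant.

significant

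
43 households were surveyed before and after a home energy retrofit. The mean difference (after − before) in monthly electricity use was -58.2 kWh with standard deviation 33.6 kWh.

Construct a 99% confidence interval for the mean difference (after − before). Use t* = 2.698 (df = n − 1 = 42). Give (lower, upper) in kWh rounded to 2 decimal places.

Paired design: SE = s_d/√n = 33.6/√43 = 5.1240.
t* = 2.698; margin of error = 2.698 × 5.1240 = 13.8246.
-58.2 ± 13.8246 → (-72.02, -44.38).

(-72.02, -44.38)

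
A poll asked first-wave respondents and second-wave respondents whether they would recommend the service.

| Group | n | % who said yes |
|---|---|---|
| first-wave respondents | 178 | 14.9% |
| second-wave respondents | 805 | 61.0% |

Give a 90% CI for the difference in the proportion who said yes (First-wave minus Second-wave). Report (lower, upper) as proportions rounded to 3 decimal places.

(-0.513, -0.409)

The two standard errors are √(0.1490×0.8510/178) = 0.02669 and √(0.6100×0.3900/805) = 0.01719.
Because the samples are independent, SE_diff = √(0.02669² + 0.01719²) = 0.03175.
Using z* = 1.645 for 90%, ME = 1.645 × 0.03175 = 0.05223.
p̂₁ − p̂₂ = -0.4610; interval -0.4610 ± 0.05223 gives (-0.513, -0.409).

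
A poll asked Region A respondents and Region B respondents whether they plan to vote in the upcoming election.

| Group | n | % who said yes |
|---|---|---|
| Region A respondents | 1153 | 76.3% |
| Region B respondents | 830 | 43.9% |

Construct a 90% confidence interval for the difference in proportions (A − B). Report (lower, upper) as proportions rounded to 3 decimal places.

The two standard errors are √(0.7630×0.2370/1153) = 0.01252 and √(0.4390×0.5610/830) = 0.01723.
Because the samples are independent, SE_diff = √(0.01252² + 0.01723²) = 0.02130.
Using z* = 1.645 for 90%, ME = 1.645 × 0.02130 = 0.03504.
p̂₁ − p̂₂ = 0.3240; interval 0.3240 ± 0.03504 gives (0.289, 0.359).

(0.289, 0.359)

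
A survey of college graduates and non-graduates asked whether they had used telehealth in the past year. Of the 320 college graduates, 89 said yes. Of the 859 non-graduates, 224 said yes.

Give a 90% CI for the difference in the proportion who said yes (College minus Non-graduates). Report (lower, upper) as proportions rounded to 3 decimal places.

(-0.031, 0.065)

Sample proportions: 89/320 = 0.2781, 224/859 = 0.2608.
Each SE is √(p̂(1−p̂)/n): √(0.2781·0.7219/320) = 0.02505 and √(0.2608·0.7392/859) = 0.01498.
SE(p̂₁ − p̂₂) = √(SE₁² + SE₂²) = √(0.0006275025 + 0.0002244004) = 0.02919, since the two samples are independent.
At 90% confidence z* = 1.645; margin = 1.645 × 0.02919 = 0.04802.
The difference is 0.2781 − 0.2608 = 0.0173, so the interval is 0.0173 ± 0.04802 = (-0.031, 0.065).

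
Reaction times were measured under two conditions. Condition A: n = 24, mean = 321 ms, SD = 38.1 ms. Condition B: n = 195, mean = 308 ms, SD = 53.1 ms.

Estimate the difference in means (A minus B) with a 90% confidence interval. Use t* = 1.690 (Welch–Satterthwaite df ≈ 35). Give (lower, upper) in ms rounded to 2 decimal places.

(-1.63, 27.63)

Per-group SEs: s₁/√n₁ = 38.1/√24 = 7.7771, s₂/√n₂ = 53.1/√195 = 3.8026.
Unpooled SE of the difference: √(60.48328441 + 14.45976676) = 8.6570.
Margin of error = t* · SE = 1.690 × 8.6570 = 14.6303.
x̄₁ − x̄₂ = 321 − 308 = 13.0000.
CI: 13.0000 ± 14.6303 = (-1.63, 27.63).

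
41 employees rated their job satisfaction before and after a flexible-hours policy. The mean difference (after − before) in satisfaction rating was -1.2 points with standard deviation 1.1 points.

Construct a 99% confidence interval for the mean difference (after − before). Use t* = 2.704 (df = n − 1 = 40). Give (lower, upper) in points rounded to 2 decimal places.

(-1.66, -0.74)

This is a matched-pairs design, so SE = s_d/√n = 1.1/√41 = 0.1718.
Margin = 2.704 × 0.1718 = 0.4645; the interval is -1.2 ± 0.4645 = (-1.66, -0.74).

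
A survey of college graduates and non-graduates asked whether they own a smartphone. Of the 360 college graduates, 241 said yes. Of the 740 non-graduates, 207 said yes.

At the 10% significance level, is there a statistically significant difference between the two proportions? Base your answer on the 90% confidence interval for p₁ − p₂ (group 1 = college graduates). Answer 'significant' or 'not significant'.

Sample proportions: 241/360 = 0.6694, 207/740 = 0.2797.
Each SE is √(p̂(1−p̂)/n): √(0.6694·0.3306/360) = 0.02479 and √(0.2797·0.7203/740) = 0.01650.
SE(p̂₁ − p̂₂) = √(SE₁² + SE₂²) = √(0.0006145441 + 0.00027225) = 0.02978, since the two samples are independent.
At 90% confidence z* = 1.645; margin = 1.645 × 0.02978 = 0.04899.
The difference is 0.6694 − 0.2797 = 0.3897, so the interval is 0.3897 ± 0.04899 = (0.34071, 0.43869).
The interval (0.34071, 0.43869) does not contain 0, so the difference is significant.

significant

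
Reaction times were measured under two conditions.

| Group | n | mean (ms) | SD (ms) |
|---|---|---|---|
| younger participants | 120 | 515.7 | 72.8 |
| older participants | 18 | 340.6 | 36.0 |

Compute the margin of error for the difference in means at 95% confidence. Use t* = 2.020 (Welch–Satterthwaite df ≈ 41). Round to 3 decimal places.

21.772

Standard errors of each mean: 72.8/√120 = 6.6457 and 36.0/√18 = 8.4853.
SE(x̄₁ − x̄₂) = √(6.6457² + 8.4853²) = 10.7780 for independent samples with unequal variances.
With t* = 2.020, the margin is 2.020 × 10.7780 = 21.7716.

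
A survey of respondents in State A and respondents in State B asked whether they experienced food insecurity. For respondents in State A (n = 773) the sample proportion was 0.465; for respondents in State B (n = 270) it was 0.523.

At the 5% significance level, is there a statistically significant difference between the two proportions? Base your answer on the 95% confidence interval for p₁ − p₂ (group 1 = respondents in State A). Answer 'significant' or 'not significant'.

not significant

The two standard errors are √(0.4650×0.5350/773) = 0.01794 and √(0.5230×0.4770/270) = 0.03040.
Because the samples are independent, SE_diff = √(0.01794² + 0.03040²) = 0.03530.
Using z* = 1.960 for 95%, ME = 1.960 × 0.03530 = 0.06919.
p̂₁ − p̂₂ = -0.0580; interval -0.0580 ± 0.06919 gives (-0.12719, 0.01119).
The interval (-0.12719, 0.01119) contains 0, so the difference is not significant.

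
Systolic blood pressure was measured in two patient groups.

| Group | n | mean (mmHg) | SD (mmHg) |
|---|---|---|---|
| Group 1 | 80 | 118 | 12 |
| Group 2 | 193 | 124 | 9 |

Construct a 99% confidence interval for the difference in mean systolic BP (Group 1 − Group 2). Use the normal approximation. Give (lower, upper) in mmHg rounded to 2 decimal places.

(-9.84, -2.16)

Per-group SEs: s₁/√n₁ = 12/√80 = 1.3416, s₂/√n₂ = 9/√193 = 0.6478.
Unpooled SE of the difference: √(1.79989056 + 0.41964484) = 1.4898.
Margin of error = z* · SE = 2.576 × 1.4898 = 3.8377.
x̄₁ − x̄₂ = 118 − 124 = -6.0000.
CI: -6.0000 ± 3.8377 = (-9.84, -2.16).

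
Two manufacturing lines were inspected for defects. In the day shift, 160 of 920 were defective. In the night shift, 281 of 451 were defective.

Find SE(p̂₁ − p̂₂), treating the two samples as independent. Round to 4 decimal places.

Sample proportions: 160/920 = 0.1739, 281/451 = 0.6231.
Each SE is √(p̂(1−p̂)/n): √(0.1739·0.8261/920) = 0.01250 and √(0.6231·0.3769/451) = 0.02282.
SE(p̂₁ − p̂₂) = √(SE₁² + SE₂²) = √(0.00015625 + 0.0005207524) = 0.02602, since the two samples are independent.

0.0260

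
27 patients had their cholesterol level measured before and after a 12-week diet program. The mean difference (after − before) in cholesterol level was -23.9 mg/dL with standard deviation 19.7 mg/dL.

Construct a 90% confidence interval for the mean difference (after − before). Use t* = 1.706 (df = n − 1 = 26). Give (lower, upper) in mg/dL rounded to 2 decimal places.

This is a matched-pairs design, so SE = s_d/√n = 19.7/√27 = 3.7913.
Margin = 1.706 × 3.7913 = 6.4680; the interval is -23.9 ± 6.4680 = (-30.37, -17.43).

(-30.37, -17.43)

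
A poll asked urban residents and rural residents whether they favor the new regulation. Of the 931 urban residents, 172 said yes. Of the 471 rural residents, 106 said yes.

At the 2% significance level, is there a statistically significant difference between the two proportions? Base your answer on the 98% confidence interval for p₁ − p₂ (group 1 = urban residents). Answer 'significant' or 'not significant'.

not significant

Sample proportions: 172/931 = 0.1847, 106/471 = 0.2251.
Each SE is √(p̂(1−p̂)/n): √(0.1847·0.8153/931) = 0.01272 and √(0.2251·0.7749/471) = 0.01924.
SE(p̂₁ − p̂₂) = √(SE₁² + SE₂²) = √(0.0001617984 + 0.0003701776) = 0.02306, since the two samples are independent.
At 98% confidence z* = 2.326; margin = 2.326 × 0.02306 = 0.05364.
The difference is 0.1847 − 0.2251 = -0.0404, so the interval is -0.0404 ± 0.05364 = (-0.09404, 0.01324).
The interval (-0.09404, 0.01324) contains 0, so the difference is not significant.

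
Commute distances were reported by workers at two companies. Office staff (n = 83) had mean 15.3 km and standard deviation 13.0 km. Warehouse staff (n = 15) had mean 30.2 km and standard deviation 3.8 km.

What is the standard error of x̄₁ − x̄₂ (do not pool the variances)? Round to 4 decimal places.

Standard errors of each mean: 13.0/√83 = 1.4269 and 3.8/√15 = 0.9812.
SE(x̄₁ − x̄₂) = √(1.4269² + 0.9812²) = 1.7317 for independent samples with unequal variances.

1.7317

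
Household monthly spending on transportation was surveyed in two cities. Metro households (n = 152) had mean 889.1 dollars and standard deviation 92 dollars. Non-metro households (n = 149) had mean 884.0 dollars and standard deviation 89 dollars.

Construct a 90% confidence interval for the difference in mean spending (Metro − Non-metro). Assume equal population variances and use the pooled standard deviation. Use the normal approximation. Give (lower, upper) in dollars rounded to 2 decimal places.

(-12.07, 22.27)

Pooled variance s_p² = [151·92² + 148·89²] / (152+149−2) = 8195.2241, so s_p = 90.5275.
SE_diff = s_p·√(1/n₁ + 1/n₂) = 90.5275·√(1/152 + 1/149) = 10.4364.
z* = 1.645; margin = 1.645 × 10.4364 = 17.1679.
Difference = 889.1 − 884.0 = 5.1000.
5.1000 ± 17.1679 → (-12.07, 22.27).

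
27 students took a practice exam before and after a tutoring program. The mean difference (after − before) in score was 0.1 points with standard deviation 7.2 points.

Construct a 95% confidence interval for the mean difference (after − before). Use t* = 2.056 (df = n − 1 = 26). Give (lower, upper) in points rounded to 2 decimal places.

This is a matched-pairs design, so SE = s_d/√n = 7.2/√27 = 1.3856.
Margin = 2.056 × 1.3856 = 2.8488; the interval is 0.1 ± 2.8488 = (-2.75, 2.95).

(-2.75, 2.95)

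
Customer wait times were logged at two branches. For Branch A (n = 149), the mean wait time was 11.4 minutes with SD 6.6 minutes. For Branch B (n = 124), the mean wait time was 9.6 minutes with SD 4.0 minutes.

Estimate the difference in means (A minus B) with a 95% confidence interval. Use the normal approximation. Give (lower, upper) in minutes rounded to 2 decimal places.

SE₁ = s₁/√n₁ = 6.6/√149 = 0.5407; SE₂ = 4.0/√124 = 0.3592.
Independent samples, unequal variances: SE_diff = √(SE₁² + SE₂²) = √(0.29235649 + 0.12902464) = 0.6491.
z* = 1.960, so margin of error = 1.960 × 0.6491 = 1.2722.
Difference in means = 11.4 − 9.6 = 1.8000.
1.8000 ± 1.2722 → (0.53, 3.07).

(0.53, 3.07)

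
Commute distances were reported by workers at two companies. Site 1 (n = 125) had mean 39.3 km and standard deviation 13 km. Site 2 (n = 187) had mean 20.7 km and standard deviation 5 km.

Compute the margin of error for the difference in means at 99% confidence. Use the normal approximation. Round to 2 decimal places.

3.14

Per-group SEs: s₁/√n₁ = 13/√125 = 1.1628, s₂/√n₂ = 5/√187 = 0.3656.
Unpooled SE of the difference: √(1.35210384 + 0.13366336) = 1.2189.
Margin of error = z* · SE = 2.576 × 1.2189 = 3.1399.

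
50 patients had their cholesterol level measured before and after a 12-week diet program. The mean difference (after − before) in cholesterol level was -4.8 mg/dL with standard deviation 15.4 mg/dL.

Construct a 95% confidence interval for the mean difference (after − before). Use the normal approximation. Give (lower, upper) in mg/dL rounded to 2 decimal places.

This is a matched-pairs design, so SE = s_d/√n = 15.4/√50 = 2.1779.
Margin = 1.960 × 2.1779 = 4.2687; the interval is -4.8 ± 4.2687 = (-9.07, -0.53).

(-9.07, -0.53)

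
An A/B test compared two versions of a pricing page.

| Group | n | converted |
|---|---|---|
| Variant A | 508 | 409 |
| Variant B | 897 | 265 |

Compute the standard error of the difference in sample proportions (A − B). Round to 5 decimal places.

0.02326

p̂₁ = 409/508 = 0.8051 and p̂₂ = 265/897 = 0.2954.
SE₁ = √(p̂₁(1−p̂₁)/n₁) = √(0.8051·0.1949/508) = 0.01758; SE₂ = √(0.2954·0.7046/897) = 0.01523.
Independent samples: SE of the difference = √(SE₁² + SE₂²) = √(0.0003090564 + 0.0002319529) = 0.02326.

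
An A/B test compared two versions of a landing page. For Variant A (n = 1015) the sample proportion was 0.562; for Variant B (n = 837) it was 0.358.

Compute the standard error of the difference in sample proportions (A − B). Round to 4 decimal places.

0.0227

Each SE is √(p̂(1−p̂)/n): √(0.5620·0.4380/1015) = 0.01557 and √(0.3580·0.6420/837) = 0.01657.
SE(p̂₁ − p̂₂) = √(SE₁² + SE₂²) = √(0.0002424249 + 0.0002745649) = 0.02274, since the two samples are independent.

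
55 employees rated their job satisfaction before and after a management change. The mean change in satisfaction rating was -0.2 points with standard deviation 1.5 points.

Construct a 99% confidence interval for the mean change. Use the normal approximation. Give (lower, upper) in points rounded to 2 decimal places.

(-0.72, 0.32)

This is a matched-pairs design, so SE = s_d/√n = 1.5/√55 = 0.2023.
Margin = 2.576 × 0.2023 = 0.5211; the interval is -0.2 ± 0.5211 = (-0.72, 0.32).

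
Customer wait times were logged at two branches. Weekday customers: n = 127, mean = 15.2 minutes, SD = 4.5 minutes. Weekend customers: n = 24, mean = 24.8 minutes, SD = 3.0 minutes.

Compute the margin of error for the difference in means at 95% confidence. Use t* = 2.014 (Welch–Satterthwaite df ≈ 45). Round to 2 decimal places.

1.47

Per-group SEs: s₁/√n₁ = 4.5/√127 = 0.3993, s₂/√n₂ = 3.0/√24 = 0.6124.
Unpooled SE of the difference: √(0.15944049 + 0.37503376) = 0.7311.
Margin of error = t* · SE = 2.014 × 0.7311 = 1.4724.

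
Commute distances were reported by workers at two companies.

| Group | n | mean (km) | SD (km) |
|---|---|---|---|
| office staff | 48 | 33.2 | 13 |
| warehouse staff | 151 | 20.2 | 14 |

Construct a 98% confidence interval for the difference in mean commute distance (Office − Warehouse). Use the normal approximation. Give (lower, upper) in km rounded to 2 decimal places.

Per-group SEs: s₁/√n₁ = 13/√48 = 1.8764, s₂/√n₂ = 14/√151 = 1.1393.
Unpooled SE of the difference: √(3.52087696 + 1.29800449) = 2.1952.
Margin of error = z* · SE = 2.326 × 2.1952 = 5.1060.
x̄₁ − x̄₂ = 33.2 − 20.2 = 13.0000.
CI: 13.0000 ± 5.1060 = (7.89, 18.11).

(7.89, 18.11)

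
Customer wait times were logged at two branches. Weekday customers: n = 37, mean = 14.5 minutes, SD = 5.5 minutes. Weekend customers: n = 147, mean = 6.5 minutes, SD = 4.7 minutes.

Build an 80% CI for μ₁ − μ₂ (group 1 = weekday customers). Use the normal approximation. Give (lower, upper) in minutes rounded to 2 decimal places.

Per-group SEs: s₁/√n₁ = 5.5/√37 = 0.9042, s₂/√n₂ = 4.7/√147 = 0.3876.
Unpooled SE of the difference: √(0.81757764 + 0.15023376) = 0.9838.
Margin of error = z* · SE = 1.282 × 0.9838 = 1.2612.
x̄₁ − x̄₂ = 14.5 − 6.5 = 8.0000.
CI: 8.0000 ± 1.2612 = (6.74, 9.26).

(6.74, 9.26)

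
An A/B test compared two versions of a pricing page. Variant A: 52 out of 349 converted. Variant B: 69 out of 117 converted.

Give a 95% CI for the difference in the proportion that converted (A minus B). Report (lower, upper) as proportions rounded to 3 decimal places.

(-0.537, -0.344)

p̂₁ = 52/349 = 0.1490 and p̂₂ = 69/117 = 0.5897.
SE₁ = √(p̂₁(1−p̂₁)/n₁) = √(0.1490·0.8510/349) = 0.01906; SE₂ = √(0.5897·0.4103/117) = 0.04548.
Independent samples: SE of the difference = √(SE₁² + SE₂²) = √(0.0003632836 + 0.0020684304) = 0.04931.
z* for 95% confidence is 1.960, so the margin of error is 1.960 × 0.04931 = 0.09665.
Point estimate p̂₁ − p̂₂ = 0.1490 − 0.5897 = -0.4407.
-0.4407 ± 0.09665 → (-0.537, -0.344).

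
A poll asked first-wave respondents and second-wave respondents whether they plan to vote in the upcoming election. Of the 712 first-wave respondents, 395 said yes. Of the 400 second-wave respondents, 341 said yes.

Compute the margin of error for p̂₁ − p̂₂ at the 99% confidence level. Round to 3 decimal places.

Sample proportions: 395/712 = 0.5548, 341/400 = 0.8525.
Each SE is √(p̂(1−p̂)/n): √(0.5548·0.4452/712) = 0.01863 and √(0.8525·0.1475/400) = 0.01773.
SE(p̂₁ − p̂₂) = √(SE₁² + SE₂²) = √(0.0003470769 + 0.0003143529) = 0.02572, since the two samples are independent.
At 99% confidence z* = 2.576; margin = 2.576 × 0.02572 = 0.06625.

0.066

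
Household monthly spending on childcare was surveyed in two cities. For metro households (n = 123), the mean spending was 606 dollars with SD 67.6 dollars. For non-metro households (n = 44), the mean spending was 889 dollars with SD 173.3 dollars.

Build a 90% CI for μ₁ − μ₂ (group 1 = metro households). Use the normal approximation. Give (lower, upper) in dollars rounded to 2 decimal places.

SE₁ = s₁/√n₁ = 67.6/√123 = 6.0953; SE₂ = 173.3/√44 = 26.1260.
Independent samples, unequal variances: SE_diff = √(SE₁² + SE₂²) = √(37.15268209 + 682.567876) = 26.8276.
z* = 1.645, so margin of error = 1.645 × 26.8276 = 44.1314.
Difference in means = 606 − 889 = -283.0000.
-283.0000 ± 44.1314 → (-327.13, -238.87).

(-327.13, -238.87)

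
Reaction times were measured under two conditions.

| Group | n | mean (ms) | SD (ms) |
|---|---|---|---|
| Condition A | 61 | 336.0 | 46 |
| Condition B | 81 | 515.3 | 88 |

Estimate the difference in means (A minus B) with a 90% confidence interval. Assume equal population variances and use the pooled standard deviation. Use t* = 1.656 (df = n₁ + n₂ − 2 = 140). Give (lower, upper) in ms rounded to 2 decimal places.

(-199.80, -158.80)

Pooled variance s_p² = [60·46² + 80·88²] / (61+81−2) = 5332.0000, so s_p = 73.0205.
SE_diff = s_p·√(1/n₁ + 1/n₂) = 73.0205·√(1/61 + 1/81) = 12.3789.
t* = 1.656; margin = 1.656 × 12.3789 = 20.4995.
Difference = 336.0 − 515.3 = -179.3000.
-179.3000 ± 20.4995 → (-199.80, -158.80).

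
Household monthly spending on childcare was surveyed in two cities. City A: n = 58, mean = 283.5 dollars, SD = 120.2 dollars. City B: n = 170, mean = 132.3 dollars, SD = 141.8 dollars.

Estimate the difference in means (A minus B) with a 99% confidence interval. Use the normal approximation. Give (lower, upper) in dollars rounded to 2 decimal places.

SE₁ = s₁/√n₁ = 120.2/√58 = 15.7830; SE₂ = 141.8/√170 = 10.8756.
Independent samples, unequal variances: SE_diff = √(SE₁² + SE₂²) = √(249.103089 + 118.27867536) = 19.1672.
z* = 2.576, so margin of error = 2.576 × 19.1672 = 49.3747.
Difference in means = 283.5 − 132.3 = 151.2000.
151.2000 ± 49.3747 → (101.83, 200.57).

(101.83, 200.57)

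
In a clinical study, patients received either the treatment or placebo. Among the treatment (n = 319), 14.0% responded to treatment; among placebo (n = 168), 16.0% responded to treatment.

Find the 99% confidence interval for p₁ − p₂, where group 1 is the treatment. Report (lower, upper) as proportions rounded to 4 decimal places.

(-0.1084, 0.0684)

The two standard errors are √(0.1400×0.8600/319) = 0.01943 and √(0.1600×0.8400/168) = 0.02828.
Because the samples are independent, SE_diff = √(0.01943² + 0.02828²) = 0.03431.
Using z* = 2.576 for 99%, ME = 2.576 × 0.03431 = 0.08838.
p̂₁ − p̂₂ = -0.0200; interval -0.0200 ± 0.08838 gives (-0.1084, 0.0684).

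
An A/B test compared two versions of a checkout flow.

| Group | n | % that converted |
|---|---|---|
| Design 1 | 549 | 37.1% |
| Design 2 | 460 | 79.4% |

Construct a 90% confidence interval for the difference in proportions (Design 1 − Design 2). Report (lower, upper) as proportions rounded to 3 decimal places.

(-0.469, -0.377)

The two standard errors are √(0.3710×0.6290/549) = 0.02062 and √(0.7940×0.2060/460) = 0.01886.
Because the samples are independent, SE_diff = √(0.02062² + 0.01886²) = 0.02794.
Using z* = 1.645 for 90%, ME = 1.645 × 0.02794 = 0.04596.
p̂₁ − p̂₂ = -0.4230; interval -0.4230 ± 0.04596 gives (-0.469, -0.377).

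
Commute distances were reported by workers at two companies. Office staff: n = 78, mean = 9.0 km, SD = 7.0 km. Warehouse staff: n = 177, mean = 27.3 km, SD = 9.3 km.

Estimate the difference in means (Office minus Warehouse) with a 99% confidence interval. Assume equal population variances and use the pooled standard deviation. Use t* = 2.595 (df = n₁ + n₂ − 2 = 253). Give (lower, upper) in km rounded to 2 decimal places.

(-21.36, -15.24)

s_p = √[((n₁−1)s₁² + (n₂−1)s₂²)/(n₁+n₂−2)] = √[(77·7.0² + 176·9.3²)/253] = 8.6649.
SE = 8.6649·√(1/78 + 1/177) = 1.1776.
With t* = 2.595, margin = 2.595 × 1.1776 = 3.0559.
x̄₁ − x̄₂ = 9.0 − 27.3 = -18.3000; interval -18.3000 ± 3.0559 = (-21.36, -15.24).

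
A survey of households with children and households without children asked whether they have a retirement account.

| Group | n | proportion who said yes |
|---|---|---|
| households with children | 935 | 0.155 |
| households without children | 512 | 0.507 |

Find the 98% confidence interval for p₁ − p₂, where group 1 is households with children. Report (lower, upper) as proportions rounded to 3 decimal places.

SE₁ = √(p̂₁(1−p̂₁)/n₁) = √(0.1550·0.8450/935) = 0.01184; SE₂ = √(0.5070·0.4930/512) = 0.02209.
Independent samples: SE of the difference = √(SE₁² + SE₂²) = √(0.0001401856 + 0.0004879681) = 0.02506.
z* for 98% confidence is 2.326, so the margin of error is 2.326 × 0.02506 = 0.05829.
Point estimate p̂₁ − p̂₂ = 0.1550 − 0.5070 = -0.3520.
-0.3520 ± 0.05829 → (-0.410, -0.294).

(-0.410, -0.294)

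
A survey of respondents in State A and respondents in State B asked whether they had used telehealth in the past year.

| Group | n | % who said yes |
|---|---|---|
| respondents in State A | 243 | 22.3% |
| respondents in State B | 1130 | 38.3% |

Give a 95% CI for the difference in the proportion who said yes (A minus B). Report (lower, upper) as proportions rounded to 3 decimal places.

Each SE is √(p̂(1−p̂)/n): √(0.2230·0.7770/243) = 0.02670 and √(0.3830·0.6170/1130) = 0.01446.
SE(p̂₁ − p̂₂) = √(SE₁² + SE₂²) = √(0.00071289 + 0.0002090916) = 0.03036, since the two samples are independent.
At 95% confidence z* = 1.960; margin = 1.960 × 0.03036 = 0.05951.
The difference is 0.2230 − 0.3830 = -0.1600, so the interval is -0.1600 ± 0.05951 = (-0.220, -0.100).

(-0.220, -0.100)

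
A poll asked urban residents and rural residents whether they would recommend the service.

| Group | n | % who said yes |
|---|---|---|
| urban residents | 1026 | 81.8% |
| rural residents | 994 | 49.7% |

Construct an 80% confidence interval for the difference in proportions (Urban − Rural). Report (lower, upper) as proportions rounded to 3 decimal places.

SE₁ = √(p̂₁(1−p̂₁)/n₁) = √(0.8180·0.1820/1026) = 0.01205; SE₂ = √(0.4970·0.5030/994) = 0.01586.
Independent samples: SE of the difference = √(SE₁² + SE₂²) = √(0.0001452025 + 0.0002515396) = 0.01992.
z* for 80% confidence is 1.282, so the margin of error is 1.282 × 0.01992 = 0.02554.
Point estimate p̂₁ − p̂₂ = 0.8180 − 0.4970 = 0.3210.
0.3210 ± 0.02554 → (0.295, 0.347).

(0.295, 0.347)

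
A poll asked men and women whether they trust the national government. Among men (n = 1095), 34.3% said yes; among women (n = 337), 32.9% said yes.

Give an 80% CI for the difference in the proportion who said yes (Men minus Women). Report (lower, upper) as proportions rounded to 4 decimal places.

(-0.0236, 0.0516)

Each SE is √(p̂(1−p̂)/n): √(0.3430·0.6570/1095) = 0.01435 and √(0.3290·0.6710/337) = 0.02559.
SE(p̂₁ − p̂₂) = √(SE₁² + SE₂²) = √(0.0002059225 + 0.0006548481) = 0.02934, since the two samples are independent.
At 80% confidence z* = 1.282; margin = 1.282 × 0.02934 = 0.03761.
The difference is 0.3430 − 0.3290 = 0.0140, so the interval is 0.0140 ± 0.03761 = (-0.0236, 0.0516).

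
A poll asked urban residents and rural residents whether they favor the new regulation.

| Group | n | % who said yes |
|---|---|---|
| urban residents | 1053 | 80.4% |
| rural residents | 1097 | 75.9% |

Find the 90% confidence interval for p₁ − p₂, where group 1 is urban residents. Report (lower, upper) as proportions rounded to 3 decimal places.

Each SE is √(p̂(1−p̂)/n): √(0.8040·0.1960/1053) = 0.01223 and √(0.7590·0.2410/1097) = 0.01291.
SE(p̂₁ − p̂₂) = √(SE₁² + SE₂²) = √(0.0001495729 + 0.0001666681) = 0.01778, since the two samples are independent.
At 90% confidence z* = 1.645; margin = 1.645 × 0.01778 = 0.02925.
The difference is 0.8040 − 0.7590 = 0.0450, so the interval is 0.0450 ± 0.02925 = (0.016, 0.074).

(0.016, 0.074)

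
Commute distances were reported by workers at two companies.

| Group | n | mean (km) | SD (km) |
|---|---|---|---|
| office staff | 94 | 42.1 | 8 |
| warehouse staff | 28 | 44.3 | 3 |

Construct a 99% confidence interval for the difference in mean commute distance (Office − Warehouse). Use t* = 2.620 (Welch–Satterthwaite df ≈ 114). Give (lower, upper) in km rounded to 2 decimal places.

(-4.82, 0.42)

Standard errors of each mean: 8/√94 = 0.8251 and 3/√28 = 0.5669.
SE(x̄₁ − x̄₂) = √(0.8251² + 0.5669²) = 1.0011 for independent samples with unequal variances.
With t* = 2.620, the margin is 2.620 × 1.0011 = 2.6229.
x̄₁ − x̄₂ = 42.1 − 44.3 = -2.2000; the interval is -2.2000 ± 2.6229 = (-4.82, 0.42).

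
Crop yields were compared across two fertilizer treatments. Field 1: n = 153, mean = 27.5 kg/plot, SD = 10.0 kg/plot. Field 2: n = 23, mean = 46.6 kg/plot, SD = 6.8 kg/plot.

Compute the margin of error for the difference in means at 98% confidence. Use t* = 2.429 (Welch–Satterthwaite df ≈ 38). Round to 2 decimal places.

Standard errors of each mean: 10.0/√153 = 0.8085 and 6.8/√23 = 1.4179.
SE(x̄₁ − x̄₂) = √(0.8085² + 1.4179²) = 1.6322 for independent samples with unequal variances.
With t* = 2.429, the margin is 2.429 × 1.6322 = 3.9646.

3.96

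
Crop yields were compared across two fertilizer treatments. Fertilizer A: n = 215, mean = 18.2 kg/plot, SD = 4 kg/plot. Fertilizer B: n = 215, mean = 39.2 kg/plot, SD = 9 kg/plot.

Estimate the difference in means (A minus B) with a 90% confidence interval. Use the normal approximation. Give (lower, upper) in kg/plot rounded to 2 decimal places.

(-22.10, -19.90)

Per-group SEs: s₁/√n₁ = 4/√215 = 0.2728, s₂/√n₂ = 9/√215 = 0.6138.
Unpooled SE of the difference: √(0.07441984 + 0.37675044) = 0.6717.
Margin of error = z* · SE = 1.645 × 0.6717 = 1.1049.
x̄₁ − x̄₂ = 18.2 − 39.2 = -21.0000.
CI: -21.0000 ± 1.1049 = (-22.10, -19.90).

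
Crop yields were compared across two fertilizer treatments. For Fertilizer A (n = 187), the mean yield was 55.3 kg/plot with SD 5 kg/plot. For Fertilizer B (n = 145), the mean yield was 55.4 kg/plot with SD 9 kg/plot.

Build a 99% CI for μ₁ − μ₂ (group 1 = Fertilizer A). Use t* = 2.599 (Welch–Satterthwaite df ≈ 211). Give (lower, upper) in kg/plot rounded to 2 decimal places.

(-2.26, 2.06)

SE₁ = s₁/√n₁ = 5/√187 = 0.3656; SE₂ = 9/√145 = 0.7474.
Independent samples, unequal variances: SE_diff = √(SE₁² + SE₂²) = √(0.13366336 + 0.55860676) = 0.8320.
t* = 2.599, so margin of error = 2.599 × 0.8320 = 2.1624.
Difference in means = 55.3 − 55.4 = -0.1000.
-0.1000 ± 2.1624 → (-2.26, 2.06).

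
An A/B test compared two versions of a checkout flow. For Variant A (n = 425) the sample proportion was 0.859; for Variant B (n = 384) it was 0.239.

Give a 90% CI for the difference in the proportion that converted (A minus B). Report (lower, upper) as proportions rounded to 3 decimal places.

The two standard errors are √(0.8590×0.1410/425) = 0.01688 and √(0.2390×0.7610/384) = 0.02176.
Because the samples are independent, SE_diff = √(0.01688² + 0.02176²) = 0.02754.
Using z* = 1.645 for 90%, ME = 1.645 × 0.02754 = 0.04530.
p̂₁ − p̂₂ = 0.6200; interval 0.6200 ± 0.04530 gives (0.575, 0.665).

(0.575, 0.665)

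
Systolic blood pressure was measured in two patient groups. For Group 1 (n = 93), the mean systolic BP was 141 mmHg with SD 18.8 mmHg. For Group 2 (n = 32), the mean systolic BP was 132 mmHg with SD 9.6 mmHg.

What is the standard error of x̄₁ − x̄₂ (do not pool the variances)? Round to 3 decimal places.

Per-group SEs: s₁/√n₁ = 18.8/√93 = 1.9495, s₂/√n₂ = 9.6/√32 = 1.6971.
Unpooled SE of the difference: √(3.80055025 + 2.88014841) = 2.5847.

2.585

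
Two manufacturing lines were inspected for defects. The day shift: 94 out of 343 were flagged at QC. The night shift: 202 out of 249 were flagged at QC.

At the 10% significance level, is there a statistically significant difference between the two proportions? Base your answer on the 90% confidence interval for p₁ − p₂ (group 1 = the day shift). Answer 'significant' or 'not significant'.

First, p̂₁ = 94/343 = 0.2741; p̂₂ = 202/249 = 0.8112.
The two standard errors are √(0.2741×0.7259/343) = 0.02408 and √(0.8112×0.1888/249) = 0.02480.
Because the samples are independent, SE_diff = √(0.02408² + 0.02480²) = 0.03457.
Using z* = 1.645 for 90%, ME = 1.645 × 0.03457 = 0.05687.
p̂₁ − p̂₂ = -0.5371; interval -0.5371 ± 0.05687 gives (-0.59397, -0.48023).
The interval (-0.59397, -0.48023) does not contain 0, so the difference is significant.

significant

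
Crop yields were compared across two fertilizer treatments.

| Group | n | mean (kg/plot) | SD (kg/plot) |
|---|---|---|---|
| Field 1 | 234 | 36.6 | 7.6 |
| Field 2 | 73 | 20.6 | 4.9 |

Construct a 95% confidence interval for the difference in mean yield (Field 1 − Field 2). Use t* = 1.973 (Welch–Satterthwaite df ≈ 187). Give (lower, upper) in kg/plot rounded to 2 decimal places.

(14.50, 17.50)

Standard errors of each mean: 7.6/√234 = 0.4968 and 4.9/√73 = 0.5735.
SE(x̄₁ − x̄₂) = √(0.4968² + 0.5735²) = 0.7588 for independent samples with unequal variances.
With t* = 1.973, the margin is 1.973 × 0.7588 = 1.4971.
x̄₁ − x̄₂ = 36.6 − 20.6 = 16.0000; the interval is 16.0000 ± 1.4971 = (14.50, 17.50).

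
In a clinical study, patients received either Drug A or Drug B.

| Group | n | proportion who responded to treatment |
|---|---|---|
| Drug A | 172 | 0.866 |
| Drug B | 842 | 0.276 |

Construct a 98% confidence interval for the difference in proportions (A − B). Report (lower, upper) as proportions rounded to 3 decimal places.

SE₁ = √(p̂₁(1−p̂₁)/n₁) = √(0.8660·0.1340/172) = 0.02597; SE₂ = √(0.2760·0.7240/842) = 0.01541.
Independent samples: SE of the difference = √(SE₁² + SE₂²) = √(0.0006744409 + 0.0002374681) = 0.03020.
z* for 98% confidence is 2.326, so the margin of error is 2.326 × 0.03020 = 0.07025.
Point estimate p̂₁ − p̂₂ = 0.8660 − 0.2760 = 0.5900.
0.5900 ± 0.07025 → (0.520, 0.660).

(0.520, 0.660)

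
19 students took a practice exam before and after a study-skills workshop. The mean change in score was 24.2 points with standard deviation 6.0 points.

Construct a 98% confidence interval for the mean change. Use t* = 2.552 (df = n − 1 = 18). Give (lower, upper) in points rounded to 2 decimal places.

This is a matched-pairs design, so SE = s_d/√n = 6.0/√19 = 1.3765.
Margin = 2.552 × 1.3765 = 3.5128; the interval is 24.2 ± 3.5128 = (20.69, 27.71).

(20.69, 27.71)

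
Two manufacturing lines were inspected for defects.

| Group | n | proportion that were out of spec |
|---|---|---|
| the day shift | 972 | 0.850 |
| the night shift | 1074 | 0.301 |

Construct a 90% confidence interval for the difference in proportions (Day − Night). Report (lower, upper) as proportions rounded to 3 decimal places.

(0.519, 0.579)

SE₁ = √(p̂₁(1−p̂₁)/n₁) = √(0.8500·0.1500/972) = 0.01145; SE₂ = √(0.3010·0.6990/1074) = 0.01400.
Independent samples: SE of the difference = √(SE₁² + SE₂²) = √(0.0001311025 + 0.000196) = 0.01809.
z* for 90% confidence is 1.645, so the margin of error is 1.645 × 0.01809 = 0.02976.
Point estimate p̂₁ − p̂₂ = 0.8500 − 0.3010 = 0.5490.
0.5490 ± 0.02976 → (0.519, 0.579).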